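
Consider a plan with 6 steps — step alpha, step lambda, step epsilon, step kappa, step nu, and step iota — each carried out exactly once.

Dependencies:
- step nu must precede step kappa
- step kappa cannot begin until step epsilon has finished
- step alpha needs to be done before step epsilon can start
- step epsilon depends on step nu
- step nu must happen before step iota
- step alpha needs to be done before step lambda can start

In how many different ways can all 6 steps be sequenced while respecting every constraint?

30

The steps with no prerequisites are step alpha, step nu; any of them can be placed first.
Enumerating by repeatedly choosing an available step (one whose prerequisites are all placed) gives 30 distinct complete orderings.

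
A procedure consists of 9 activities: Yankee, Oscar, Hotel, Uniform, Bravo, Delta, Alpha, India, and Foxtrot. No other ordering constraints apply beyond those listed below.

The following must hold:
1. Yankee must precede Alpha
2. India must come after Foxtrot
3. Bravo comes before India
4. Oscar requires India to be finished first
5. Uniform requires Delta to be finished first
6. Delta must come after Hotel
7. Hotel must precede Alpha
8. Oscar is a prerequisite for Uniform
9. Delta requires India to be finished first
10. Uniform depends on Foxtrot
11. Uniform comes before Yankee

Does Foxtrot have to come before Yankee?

Chaining the stated constraints: Foxtrot → Uniform → Yankee.
So Foxtrot must precede Yankee in any valid ordering.

Yes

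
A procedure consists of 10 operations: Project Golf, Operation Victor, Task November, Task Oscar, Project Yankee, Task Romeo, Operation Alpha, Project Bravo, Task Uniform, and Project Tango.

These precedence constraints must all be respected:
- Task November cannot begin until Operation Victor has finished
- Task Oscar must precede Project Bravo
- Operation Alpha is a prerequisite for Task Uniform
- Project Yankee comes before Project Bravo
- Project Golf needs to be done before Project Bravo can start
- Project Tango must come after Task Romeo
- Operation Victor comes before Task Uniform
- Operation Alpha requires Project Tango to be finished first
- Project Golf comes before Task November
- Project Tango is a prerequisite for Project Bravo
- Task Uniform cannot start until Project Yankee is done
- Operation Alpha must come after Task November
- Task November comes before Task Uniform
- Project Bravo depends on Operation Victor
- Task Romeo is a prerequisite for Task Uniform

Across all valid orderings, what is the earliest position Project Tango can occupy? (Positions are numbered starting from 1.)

Working backwards through the constraints from Project Tango, its only required predecessor is Task Romeo.
With 1 mandatory predecessor, the earliest Project Tango can sit is position 1+1 = 2, and placing just that one first achieves it.

2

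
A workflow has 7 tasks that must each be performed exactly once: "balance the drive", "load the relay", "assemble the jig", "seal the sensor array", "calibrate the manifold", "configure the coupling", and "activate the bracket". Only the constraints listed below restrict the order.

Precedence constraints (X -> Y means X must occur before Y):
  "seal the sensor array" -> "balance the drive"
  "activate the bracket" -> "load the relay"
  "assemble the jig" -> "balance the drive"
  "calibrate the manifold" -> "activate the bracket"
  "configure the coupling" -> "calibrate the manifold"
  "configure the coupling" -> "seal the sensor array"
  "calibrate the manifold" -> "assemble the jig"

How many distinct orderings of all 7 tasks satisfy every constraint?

26

"configure the coupling" is the only task with nothing required before it, so every ordering starts there.
Enumerating by repeatedly choosing an available task (one whose prerequisites are all placed) gives 26 distinct complete orderings.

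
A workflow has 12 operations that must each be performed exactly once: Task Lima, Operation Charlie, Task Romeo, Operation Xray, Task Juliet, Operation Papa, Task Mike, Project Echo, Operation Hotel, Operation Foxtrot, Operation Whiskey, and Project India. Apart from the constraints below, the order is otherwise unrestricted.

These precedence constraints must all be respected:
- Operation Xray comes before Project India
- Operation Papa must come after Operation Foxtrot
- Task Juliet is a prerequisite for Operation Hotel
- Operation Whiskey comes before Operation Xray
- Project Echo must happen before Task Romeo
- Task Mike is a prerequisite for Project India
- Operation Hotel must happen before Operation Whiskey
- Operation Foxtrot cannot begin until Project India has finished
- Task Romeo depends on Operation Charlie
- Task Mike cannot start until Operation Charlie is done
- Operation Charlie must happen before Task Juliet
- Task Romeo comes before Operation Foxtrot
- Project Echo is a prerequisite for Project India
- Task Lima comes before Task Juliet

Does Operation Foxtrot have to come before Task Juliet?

No

The constraints actually force Task Juliet before Operation Foxtrot (via Task Juliet → Operation Hotel → Operation Whiskey → Operation Xray → Project India → Operation Foxtrot), not the other way around.
So Operation Foxtrot does not have to come before Task Juliet — it cannot.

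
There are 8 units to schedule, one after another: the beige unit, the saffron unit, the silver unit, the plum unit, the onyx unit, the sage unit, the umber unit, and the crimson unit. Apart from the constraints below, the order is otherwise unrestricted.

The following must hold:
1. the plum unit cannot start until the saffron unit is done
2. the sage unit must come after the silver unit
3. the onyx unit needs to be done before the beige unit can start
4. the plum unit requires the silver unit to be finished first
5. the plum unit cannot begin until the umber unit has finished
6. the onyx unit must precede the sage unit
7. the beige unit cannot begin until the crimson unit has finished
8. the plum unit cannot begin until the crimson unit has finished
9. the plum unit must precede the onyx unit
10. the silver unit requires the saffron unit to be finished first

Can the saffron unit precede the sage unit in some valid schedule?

The constraints force the saffron unit before the sage unit, so yes — every valid ordering has the saffron unit earlier.

Yes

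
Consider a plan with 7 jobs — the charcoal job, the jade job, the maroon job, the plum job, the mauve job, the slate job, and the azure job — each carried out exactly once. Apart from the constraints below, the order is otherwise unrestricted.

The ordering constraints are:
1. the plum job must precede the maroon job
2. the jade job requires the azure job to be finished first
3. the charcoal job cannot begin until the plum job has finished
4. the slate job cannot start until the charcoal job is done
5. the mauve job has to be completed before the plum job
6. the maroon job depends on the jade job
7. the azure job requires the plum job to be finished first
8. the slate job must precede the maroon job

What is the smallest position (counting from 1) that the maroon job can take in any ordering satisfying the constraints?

Every job that must precede the maroon job has to come before it. Tracing all chains that end at the maroon job, those jobs are: the charcoal job, the jade job, the plum job, the mauve job, the slate job, the azure job — 6 in total.
With 6 mandatory predecessors, the earliest the maroon job can sit is position 6+1 = 7, and placing just those 6 first achieves it.

7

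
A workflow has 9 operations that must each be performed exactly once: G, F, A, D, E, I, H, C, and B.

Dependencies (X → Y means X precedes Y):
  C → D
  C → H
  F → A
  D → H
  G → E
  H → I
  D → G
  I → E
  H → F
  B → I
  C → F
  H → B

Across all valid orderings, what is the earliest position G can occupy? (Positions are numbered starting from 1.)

3

The operations that are forced before G, directly or transitively, are D, C. That's 2 operations.
With 2 mandatory predecessors, the earliest G can sit is position 2+1 = 3, and placing just those 2 first achieves it.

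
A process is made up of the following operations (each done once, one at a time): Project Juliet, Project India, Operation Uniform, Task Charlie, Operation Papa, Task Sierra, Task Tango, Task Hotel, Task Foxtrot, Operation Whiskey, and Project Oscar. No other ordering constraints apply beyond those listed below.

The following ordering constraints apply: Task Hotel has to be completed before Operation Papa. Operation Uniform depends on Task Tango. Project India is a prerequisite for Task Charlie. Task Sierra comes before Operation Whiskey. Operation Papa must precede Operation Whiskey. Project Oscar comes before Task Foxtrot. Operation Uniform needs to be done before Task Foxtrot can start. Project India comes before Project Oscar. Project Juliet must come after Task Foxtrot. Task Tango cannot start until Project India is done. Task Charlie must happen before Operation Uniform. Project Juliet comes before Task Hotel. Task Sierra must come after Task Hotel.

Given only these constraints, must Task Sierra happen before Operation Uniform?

The constraints actually force Operation Uniform before Task Sierra (via Operation Uniform → Task Foxtrot → Project Juliet → Task Hotel → Task Sierra), not the other way around.
So Task Sierra does not have to come before Operation Uniform — it cannot.

No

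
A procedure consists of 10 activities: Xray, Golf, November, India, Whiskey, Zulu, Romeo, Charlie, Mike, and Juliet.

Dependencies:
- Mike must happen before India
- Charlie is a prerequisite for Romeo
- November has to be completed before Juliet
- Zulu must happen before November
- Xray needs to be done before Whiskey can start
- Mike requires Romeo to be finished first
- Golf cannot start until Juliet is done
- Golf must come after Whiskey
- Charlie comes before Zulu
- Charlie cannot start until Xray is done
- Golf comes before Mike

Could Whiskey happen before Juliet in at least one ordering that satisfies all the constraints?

The constraints leave Whiskey and Juliet unordered relative to each other; nothing requires Juliet earlier.
That means at least one valid schedule has Whiskey before Juliet.

Yes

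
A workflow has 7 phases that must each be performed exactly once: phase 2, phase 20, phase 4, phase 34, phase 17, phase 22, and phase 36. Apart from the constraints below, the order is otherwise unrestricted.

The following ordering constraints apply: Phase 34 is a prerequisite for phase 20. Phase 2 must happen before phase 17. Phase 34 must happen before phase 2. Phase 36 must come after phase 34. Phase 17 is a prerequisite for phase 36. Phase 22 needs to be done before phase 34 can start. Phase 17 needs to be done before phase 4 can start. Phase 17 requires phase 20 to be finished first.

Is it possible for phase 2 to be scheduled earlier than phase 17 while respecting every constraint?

Yes

Phase 2 is actually forced before phase 17 by the constraints, so certainly some valid ordering has phase 2 first.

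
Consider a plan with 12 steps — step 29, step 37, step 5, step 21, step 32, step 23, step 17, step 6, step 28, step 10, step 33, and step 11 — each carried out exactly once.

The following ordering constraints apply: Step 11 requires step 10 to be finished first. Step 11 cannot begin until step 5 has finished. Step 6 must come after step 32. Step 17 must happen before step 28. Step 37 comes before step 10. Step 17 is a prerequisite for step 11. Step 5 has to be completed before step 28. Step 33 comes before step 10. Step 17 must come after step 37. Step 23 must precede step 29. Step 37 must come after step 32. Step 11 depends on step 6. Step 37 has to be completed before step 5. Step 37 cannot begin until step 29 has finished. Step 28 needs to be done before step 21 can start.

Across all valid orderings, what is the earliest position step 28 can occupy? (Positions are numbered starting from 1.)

7

Every step that must precede step 28 has to come before it. Tracing all chains that end at step 28, those steps are: step 29, step 37, step 5, step 32, step 23, step 17 — 6 in total.
So at minimum 6 steps come before step 28, putting step 28 no earlier than position 7. That position is achievable by scheduling exactly those predecessors first.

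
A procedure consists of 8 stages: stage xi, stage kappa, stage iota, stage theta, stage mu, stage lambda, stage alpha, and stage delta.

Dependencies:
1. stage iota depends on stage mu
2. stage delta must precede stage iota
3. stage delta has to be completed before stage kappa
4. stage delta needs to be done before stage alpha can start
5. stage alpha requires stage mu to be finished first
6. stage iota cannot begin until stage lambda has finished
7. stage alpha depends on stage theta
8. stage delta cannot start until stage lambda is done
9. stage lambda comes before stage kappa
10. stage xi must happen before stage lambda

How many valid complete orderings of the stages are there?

157

3 stages have no prerequisites (stage xi, stage theta, stage mu), so any of them could come first.
Counting all ways to extend the partial order to a total order gives 157.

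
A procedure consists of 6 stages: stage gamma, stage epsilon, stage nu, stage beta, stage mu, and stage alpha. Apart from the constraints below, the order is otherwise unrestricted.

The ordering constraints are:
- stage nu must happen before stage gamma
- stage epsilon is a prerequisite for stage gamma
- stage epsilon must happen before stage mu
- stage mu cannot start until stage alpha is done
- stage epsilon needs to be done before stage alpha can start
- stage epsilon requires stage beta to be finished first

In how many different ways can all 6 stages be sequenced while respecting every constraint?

The stages with no prerequisites are stage nu, stage beta; any of them can be placed first.
Systematically extending each partial ordering one stage at a time and counting, there are 12 complete orderings.

12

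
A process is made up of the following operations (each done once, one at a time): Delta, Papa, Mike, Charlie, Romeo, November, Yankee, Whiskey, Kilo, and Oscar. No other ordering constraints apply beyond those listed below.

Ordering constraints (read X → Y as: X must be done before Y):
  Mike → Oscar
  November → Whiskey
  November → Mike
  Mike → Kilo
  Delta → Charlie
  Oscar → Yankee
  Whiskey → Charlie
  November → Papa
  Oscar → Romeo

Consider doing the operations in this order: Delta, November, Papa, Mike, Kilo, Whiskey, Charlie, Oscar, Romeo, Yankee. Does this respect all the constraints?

Yes

Going through the constraints one by one, each required predecessor appears earlier in the sequence than its dependent — e.g. Delta (position 1) is before Charlie (position 7), as required.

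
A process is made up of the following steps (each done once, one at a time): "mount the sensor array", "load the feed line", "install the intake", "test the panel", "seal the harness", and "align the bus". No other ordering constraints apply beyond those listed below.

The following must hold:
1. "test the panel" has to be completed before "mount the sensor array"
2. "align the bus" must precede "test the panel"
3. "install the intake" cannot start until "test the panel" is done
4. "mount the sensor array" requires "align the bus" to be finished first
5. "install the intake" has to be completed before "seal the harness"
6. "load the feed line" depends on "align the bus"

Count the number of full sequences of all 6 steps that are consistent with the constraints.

"align the bus" is the only step with nothing required before it, so every ordering starts there.
Enumerating by repeatedly choosing an available step (one whose prerequisites are all placed) gives 15 distinct complete orderings.

15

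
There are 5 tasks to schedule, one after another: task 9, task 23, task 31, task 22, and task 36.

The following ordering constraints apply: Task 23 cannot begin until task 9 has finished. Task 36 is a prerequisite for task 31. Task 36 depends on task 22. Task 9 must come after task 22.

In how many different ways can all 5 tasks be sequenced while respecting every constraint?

6

Only task 22 has no prerequisites, so it must go first.
Counting all ways to extend the partial order to a total order gives 6.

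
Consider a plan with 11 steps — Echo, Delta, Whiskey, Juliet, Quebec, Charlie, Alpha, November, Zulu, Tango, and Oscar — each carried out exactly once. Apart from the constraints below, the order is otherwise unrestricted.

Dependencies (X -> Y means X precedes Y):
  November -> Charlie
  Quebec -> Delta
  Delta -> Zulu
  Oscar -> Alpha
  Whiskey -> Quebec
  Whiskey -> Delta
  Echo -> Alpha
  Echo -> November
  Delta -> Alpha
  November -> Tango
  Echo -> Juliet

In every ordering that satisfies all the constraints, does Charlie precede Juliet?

No chain of constraints connects Charlie to Juliet in either direction.
A valid ordering placing Juliet before Charlie exists, so the answer is no.

No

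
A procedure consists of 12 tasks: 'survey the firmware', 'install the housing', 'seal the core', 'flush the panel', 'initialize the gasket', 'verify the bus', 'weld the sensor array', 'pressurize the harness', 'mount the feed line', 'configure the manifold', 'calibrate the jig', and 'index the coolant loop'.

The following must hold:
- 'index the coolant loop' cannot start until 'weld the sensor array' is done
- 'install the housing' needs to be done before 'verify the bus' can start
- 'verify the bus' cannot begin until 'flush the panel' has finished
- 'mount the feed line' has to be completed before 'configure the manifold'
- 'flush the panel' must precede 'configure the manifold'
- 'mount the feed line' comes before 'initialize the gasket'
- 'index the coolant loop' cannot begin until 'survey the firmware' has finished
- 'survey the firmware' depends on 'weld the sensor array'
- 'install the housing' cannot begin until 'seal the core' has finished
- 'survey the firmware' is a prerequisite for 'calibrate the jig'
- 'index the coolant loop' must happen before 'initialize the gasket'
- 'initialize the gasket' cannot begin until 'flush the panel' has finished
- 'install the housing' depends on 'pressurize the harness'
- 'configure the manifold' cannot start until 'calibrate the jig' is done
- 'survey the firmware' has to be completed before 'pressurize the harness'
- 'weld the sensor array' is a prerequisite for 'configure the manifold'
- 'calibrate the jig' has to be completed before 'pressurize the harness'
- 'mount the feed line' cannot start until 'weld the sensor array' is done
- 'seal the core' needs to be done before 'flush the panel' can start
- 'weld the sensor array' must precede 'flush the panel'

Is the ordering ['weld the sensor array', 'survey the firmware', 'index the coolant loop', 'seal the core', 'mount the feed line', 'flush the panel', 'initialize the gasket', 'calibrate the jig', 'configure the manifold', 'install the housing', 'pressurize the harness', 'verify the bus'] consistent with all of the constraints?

In the proposed order, 'install the housing' appears before 'pressurize the harness'.
Since 'pressurize the harness' is required before 'install the housing', the ordering is invalid.

No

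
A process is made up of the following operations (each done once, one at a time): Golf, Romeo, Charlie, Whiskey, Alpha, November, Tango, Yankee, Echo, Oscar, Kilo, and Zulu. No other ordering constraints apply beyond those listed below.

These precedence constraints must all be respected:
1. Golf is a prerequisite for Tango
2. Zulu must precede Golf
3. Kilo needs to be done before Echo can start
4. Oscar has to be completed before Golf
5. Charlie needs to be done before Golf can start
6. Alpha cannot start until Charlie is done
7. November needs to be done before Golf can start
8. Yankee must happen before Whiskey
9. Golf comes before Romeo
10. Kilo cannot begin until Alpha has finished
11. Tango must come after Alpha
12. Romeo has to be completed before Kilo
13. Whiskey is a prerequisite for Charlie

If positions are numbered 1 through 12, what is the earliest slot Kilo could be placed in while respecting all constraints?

Working backwards through the constraints from Kilo, its full set of required predecessors is Golf, Romeo, Charlie, Whiskey, Alpha, November, Yankee, Oscar, Zulu — 9 of them.
So at minimum 9 operations come before Kilo, putting Kilo no earlier than position 10. That position is achievable by scheduling exactly those predecessors first.

10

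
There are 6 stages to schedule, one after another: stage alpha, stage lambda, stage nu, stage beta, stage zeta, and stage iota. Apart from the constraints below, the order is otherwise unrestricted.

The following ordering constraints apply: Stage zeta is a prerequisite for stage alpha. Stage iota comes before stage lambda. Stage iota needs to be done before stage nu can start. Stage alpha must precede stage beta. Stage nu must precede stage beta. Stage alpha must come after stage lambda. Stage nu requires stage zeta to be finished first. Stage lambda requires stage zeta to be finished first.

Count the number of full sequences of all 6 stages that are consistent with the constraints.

6

2 stages have no prerequisites (stage zeta, stage iota), so any of them could come first.
Systematically extending each partial ordering one stage at a time and counting, there are 6 complete orderings.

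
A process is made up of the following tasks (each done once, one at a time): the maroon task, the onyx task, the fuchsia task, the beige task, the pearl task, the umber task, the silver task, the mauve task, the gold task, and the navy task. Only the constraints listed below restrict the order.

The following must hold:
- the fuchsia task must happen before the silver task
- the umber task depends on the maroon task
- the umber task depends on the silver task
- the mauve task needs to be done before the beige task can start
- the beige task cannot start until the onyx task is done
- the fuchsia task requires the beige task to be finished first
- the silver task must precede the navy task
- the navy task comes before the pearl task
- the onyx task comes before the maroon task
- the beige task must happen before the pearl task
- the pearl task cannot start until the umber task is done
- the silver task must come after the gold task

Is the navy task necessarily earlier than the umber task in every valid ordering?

Nothing in the constraints links the navy task and the umber task; they are unordered relative to each other.
A valid ordering placing the umber task before the navy task exists, so the answer is no.

No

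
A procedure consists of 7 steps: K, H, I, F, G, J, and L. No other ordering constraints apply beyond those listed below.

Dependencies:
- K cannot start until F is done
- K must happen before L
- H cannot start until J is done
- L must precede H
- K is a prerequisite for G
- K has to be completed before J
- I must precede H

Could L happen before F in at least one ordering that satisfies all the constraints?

No

Following F → K → L, F must precede L in every valid ordering.
Hence L can never be scheduled before F.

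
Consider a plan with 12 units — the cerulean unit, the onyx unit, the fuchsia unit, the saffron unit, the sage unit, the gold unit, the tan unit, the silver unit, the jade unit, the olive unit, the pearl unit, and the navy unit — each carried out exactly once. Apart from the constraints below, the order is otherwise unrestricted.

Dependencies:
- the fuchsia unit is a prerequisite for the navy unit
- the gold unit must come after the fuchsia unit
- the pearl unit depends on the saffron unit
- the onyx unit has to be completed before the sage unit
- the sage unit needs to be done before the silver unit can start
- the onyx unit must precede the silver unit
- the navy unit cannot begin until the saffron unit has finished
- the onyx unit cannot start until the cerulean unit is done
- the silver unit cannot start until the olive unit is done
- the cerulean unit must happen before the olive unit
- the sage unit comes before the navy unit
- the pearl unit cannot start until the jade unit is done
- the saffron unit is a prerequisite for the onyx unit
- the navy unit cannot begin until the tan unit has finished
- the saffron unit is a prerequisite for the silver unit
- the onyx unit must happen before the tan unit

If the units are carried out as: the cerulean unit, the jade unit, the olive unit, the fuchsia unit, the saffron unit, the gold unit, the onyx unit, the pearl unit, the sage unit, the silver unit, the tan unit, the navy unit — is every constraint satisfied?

Yes

Going through the constraints one by one, each required predecessor appears earlier in the sequence than its dependent — e.g. the fuchsia unit (position 4) is before the navy unit (position 12), as required.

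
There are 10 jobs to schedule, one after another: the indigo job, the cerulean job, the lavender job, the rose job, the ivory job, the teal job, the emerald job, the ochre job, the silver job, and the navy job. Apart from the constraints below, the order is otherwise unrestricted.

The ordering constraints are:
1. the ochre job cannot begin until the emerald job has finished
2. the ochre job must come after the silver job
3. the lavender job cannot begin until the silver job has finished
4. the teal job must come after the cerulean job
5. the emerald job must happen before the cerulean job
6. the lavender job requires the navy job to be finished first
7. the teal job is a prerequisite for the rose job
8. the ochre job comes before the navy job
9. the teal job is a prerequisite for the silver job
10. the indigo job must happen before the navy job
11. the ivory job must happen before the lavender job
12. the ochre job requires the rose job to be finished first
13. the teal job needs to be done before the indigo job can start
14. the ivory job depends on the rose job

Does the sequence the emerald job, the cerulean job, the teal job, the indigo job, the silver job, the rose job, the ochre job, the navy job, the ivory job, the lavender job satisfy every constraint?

Yes

Going through the constraints one by one, each required predecessor appears earlier in the sequence than its dependent — e.g. the emerald job (position 1) is before the ochre job (position 7), as required.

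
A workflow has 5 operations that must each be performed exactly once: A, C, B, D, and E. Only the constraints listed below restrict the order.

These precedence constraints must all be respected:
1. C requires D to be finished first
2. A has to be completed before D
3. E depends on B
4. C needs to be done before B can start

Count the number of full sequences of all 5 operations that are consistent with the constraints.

Only A has no prerequisites, so it must go first.
Every operation is then forced in turn, so only 1 complete ordering is consistent with the constraints.

1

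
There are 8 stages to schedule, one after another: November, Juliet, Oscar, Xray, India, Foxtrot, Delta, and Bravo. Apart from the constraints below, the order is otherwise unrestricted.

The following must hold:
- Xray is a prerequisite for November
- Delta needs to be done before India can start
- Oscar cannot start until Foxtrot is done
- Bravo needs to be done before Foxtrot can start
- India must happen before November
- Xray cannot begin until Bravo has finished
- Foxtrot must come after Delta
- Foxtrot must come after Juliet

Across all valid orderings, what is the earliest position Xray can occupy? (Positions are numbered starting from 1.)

The only stage forced before Xray (directly or transitively) is Bravo.
So at minimum 1 stage comes before Xray, putting Xray no earlier than position 2. That position is achievable by scheduling exactly that predecessor first.

2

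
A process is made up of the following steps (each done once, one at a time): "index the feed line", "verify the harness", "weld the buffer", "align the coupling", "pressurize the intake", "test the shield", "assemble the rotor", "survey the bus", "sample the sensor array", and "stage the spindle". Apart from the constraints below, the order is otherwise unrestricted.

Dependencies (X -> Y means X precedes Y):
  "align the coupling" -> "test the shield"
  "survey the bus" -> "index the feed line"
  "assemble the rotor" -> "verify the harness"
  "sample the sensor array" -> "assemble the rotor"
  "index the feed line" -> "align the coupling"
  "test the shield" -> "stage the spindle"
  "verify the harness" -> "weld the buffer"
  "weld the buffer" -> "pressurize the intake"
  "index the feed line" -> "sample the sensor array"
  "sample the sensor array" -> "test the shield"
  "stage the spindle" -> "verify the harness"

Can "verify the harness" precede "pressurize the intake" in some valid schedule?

The constraints force "verify the harness" before "pressurize the intake", so yes — every valid ordering has "verify the harness" earlier.

Yes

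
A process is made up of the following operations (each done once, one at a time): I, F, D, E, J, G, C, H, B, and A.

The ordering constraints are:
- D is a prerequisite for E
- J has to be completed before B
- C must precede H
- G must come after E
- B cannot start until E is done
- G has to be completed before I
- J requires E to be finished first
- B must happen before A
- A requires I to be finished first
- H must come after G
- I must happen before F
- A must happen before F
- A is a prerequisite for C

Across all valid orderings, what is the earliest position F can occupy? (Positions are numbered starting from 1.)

8

The operations that are forced before F, directly or transitively, are I, D, E, J, G, B, A. That's 7 operations.
So at minimum 7 operations come before F, putting F no earlier than position 8. That position is achievable by scheduling exactly those predecessors first.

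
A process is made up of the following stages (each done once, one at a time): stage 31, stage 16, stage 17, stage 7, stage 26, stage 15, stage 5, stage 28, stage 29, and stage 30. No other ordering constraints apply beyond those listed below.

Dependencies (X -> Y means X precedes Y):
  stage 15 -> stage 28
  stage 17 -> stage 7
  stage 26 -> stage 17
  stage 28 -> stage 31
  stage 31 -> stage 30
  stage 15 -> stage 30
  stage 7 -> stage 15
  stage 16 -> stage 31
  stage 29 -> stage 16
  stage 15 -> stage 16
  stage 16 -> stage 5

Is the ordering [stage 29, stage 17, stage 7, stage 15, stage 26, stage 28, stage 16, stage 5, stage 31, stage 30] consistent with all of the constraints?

No

Here stage 26 comes after stage 17.
But one of the constraints requires stage 26 before stage 17, so this ordering violates it.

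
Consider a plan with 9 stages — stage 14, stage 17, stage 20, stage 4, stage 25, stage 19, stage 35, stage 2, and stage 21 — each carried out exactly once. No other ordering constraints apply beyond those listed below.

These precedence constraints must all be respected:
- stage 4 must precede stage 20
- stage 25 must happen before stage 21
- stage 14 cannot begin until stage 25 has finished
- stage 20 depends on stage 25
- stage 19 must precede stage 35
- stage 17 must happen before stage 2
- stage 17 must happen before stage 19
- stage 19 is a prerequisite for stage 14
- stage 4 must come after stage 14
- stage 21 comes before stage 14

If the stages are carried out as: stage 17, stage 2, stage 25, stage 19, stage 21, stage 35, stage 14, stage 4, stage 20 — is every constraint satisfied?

Checking each listed constraint against this order: for instance, stage 25 is in position 3 and stage 20 in position 9, so that constraint holds — and the remaining constraints check out the same way.

Yes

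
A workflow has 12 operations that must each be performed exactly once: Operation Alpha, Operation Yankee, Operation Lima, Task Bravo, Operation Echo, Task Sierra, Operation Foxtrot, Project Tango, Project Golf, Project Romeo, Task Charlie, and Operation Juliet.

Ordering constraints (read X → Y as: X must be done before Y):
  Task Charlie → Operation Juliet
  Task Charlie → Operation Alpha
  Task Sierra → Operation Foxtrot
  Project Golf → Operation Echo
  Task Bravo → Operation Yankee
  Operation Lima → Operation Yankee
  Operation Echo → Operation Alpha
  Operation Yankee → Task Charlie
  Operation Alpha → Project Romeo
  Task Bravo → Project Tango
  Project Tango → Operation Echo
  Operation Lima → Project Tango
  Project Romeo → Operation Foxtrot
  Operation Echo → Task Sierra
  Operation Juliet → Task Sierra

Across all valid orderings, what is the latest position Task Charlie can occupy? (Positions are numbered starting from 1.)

Following every chain forward from Task Charlie, the operations that must come later are Operation Alpha, Task Sierra, Operation Foxtrot, Project Romeo, Operation Juliet — 5 of them.
With 5 mandatory successors out of 12 operations total, the latest slot for Task Charlie is 12−5 = 7, and it's reachable by doing all non-successors before Task Charlie.

7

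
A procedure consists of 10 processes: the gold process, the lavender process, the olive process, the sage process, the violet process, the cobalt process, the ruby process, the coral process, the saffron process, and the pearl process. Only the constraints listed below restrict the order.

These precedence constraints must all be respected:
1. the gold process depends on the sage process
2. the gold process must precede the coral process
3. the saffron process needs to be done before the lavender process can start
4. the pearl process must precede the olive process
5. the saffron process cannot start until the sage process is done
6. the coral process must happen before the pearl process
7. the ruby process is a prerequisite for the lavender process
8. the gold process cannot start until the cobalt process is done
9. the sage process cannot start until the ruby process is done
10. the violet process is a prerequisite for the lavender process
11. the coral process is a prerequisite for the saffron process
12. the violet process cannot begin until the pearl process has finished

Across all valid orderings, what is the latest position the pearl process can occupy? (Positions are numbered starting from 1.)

The processes that are forced after the pearl process, directly or by a chain of constraints, are the lavender process, the olive process, the violet process. That's 3 processes.
With 3 mandatory successors out of 10 processes total, the latest slot for the pearl process is 10−3 = 7, and it's reachable by doing all non-successors before the pearl process.

7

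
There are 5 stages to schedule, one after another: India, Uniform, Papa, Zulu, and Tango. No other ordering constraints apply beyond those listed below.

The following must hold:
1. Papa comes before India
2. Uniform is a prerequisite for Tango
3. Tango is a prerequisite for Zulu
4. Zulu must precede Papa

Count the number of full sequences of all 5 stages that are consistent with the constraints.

Only Uniform has no prerequisites, so it must go first.
Continuing from there, at each step only one stage has all its prerequisites placed, so the ordering is fully determined — there is exactly 1.

1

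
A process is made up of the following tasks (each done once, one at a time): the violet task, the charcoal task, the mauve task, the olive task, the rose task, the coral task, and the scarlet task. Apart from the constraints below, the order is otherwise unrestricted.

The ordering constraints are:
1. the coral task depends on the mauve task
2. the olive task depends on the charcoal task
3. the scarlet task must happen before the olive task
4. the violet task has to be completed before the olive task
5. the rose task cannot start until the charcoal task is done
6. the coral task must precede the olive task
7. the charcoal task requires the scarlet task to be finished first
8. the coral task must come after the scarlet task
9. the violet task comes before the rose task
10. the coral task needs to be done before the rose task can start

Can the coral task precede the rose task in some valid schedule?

The coral task is actually forced before the rose task by the constraints, so certainly some valid ordering has the coral task first.

Yes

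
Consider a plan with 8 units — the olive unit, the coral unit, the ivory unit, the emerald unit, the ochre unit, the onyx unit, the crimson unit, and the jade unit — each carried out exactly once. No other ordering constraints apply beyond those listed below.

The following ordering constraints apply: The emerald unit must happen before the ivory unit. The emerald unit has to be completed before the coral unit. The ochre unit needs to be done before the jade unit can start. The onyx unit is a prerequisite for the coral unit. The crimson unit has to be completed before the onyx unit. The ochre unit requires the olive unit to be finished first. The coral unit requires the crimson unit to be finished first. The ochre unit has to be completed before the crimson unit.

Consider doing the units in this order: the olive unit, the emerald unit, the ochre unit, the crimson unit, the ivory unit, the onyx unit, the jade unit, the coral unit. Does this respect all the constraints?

Every stated constraint is respected: the emerald unit sits at position 2, ahead of the coral unit at position 8, and each of the other listed pairs likewise has the predecessor earlier in the sequence.

Yes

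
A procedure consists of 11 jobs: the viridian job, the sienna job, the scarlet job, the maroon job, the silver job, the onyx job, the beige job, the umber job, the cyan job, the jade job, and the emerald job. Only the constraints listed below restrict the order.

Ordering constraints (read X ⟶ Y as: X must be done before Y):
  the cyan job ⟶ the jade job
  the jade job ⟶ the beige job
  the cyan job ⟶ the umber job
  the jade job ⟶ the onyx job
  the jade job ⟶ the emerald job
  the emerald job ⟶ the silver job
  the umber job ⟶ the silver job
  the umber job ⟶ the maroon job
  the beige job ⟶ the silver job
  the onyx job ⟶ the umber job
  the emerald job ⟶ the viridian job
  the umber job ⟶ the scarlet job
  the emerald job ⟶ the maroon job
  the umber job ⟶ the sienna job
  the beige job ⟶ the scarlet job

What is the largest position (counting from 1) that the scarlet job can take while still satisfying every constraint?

Nothing depends on the scarlet job, so it can be the final job, position 11.

11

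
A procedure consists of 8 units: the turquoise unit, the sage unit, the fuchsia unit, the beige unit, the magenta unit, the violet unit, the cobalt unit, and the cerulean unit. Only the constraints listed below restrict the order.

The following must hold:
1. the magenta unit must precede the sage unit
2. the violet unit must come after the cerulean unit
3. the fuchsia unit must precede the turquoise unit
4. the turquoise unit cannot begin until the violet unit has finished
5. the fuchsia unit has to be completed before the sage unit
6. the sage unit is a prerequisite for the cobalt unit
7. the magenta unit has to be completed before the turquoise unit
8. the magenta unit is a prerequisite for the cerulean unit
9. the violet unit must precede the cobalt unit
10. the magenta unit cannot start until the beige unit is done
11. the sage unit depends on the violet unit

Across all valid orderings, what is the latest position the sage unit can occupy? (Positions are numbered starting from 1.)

Following the constraints forward from the sage unit, its only required successor is the cobalt unit.
So at least 1 unit follows the sage unit, putting the sage unit no later than position 7. That position is achievable by scheduling everything else first.

7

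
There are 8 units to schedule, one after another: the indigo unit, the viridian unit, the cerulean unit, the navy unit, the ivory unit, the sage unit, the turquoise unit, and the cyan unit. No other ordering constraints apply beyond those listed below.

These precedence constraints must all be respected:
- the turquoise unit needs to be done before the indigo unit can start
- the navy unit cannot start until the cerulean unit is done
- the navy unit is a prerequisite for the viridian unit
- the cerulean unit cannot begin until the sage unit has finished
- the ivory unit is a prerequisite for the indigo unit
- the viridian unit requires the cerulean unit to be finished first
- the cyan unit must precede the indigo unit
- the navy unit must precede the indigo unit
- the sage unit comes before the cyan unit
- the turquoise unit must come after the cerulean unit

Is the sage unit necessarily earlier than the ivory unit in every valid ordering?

No

Nothing in the constraints links the sage unit and the ivory unit; they are unordered relative to each other.
A valid ordering placing the ivory unit before the sage unit exists, so the answer is no.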